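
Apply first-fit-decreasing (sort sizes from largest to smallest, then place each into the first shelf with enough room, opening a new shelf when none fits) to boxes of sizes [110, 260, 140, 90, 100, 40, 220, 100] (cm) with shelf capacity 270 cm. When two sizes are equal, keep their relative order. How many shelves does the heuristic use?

Sorted descending: 260, 220, 140, 110, 100, 100, 90, 40.
  260 → shelf 1 (new)  [load 260/270]
  220 → shelf 2 (new)  [load 220/270]
  140 → shelf 3 (new)  [load 140/270]
  110 → shelf 3  [load 250/270]
  100 → shelf 4 (new)  [load 100/270]
  100 → shelf 4  [load 200/270]
  90 → shelf 5 (new)  [load 90/270]
  40 → shelf 2  [load 260/270]
5 shelves opened.

5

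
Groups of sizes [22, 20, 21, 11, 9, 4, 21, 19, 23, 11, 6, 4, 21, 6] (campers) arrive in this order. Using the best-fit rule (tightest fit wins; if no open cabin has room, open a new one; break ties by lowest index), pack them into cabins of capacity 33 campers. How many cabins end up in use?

  22 → cabin 1 (new)  [load 22/33]
  20 → cabin 2 (new)  [load 20/33]
  21 → cabin 3 (new)  [load 21/33]
  11 → cabin 1  [load 33/33]
  9 → cabin 3  [load 30/33]
  4 → cabin 2  [load 24/33]
  21 → cabin 4 (new)  [load 21/33]
  19 → cabin 5 (new)  [load 19/33]
  23 → cabin 6 (new)  [load 23/33]
  11 → cabin 4  [load 32/33]
  6 → cabin 2  [load 30/33]
  4 → cabin 6  [load 27/33]
  21 → cabin 7 (new)  [load 21/33]
  6 → cabin 6  [load 33/33]
7 cabins opened.

7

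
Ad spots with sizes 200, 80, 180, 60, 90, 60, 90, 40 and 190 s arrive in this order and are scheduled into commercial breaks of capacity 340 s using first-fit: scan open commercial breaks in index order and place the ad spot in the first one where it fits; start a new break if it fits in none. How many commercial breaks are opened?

  200 → break 1 (new)  [load 200/340]
  80 → break 1  [load 280/340]
  180 → break 2 (new)  [load 180/340]
  60 → break 1  [load 340/340]
  90 → break 2  [load 270/340]
  60 → break 2  [load 330/340]
  90 → break 3 (new)  [load 90/340]
  40 → break 3  [load 130/340]
  190 → break 3  [load 320/340]
3 commercial breaks opened.

3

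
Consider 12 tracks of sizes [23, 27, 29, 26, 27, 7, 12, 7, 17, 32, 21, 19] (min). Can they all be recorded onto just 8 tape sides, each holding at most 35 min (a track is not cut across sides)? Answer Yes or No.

No

Total = 247 min; ⌈247/35⌉ = 8.
The bound of 8 does not rule out 8, but exhaustive search shows no assignment into 8 tape sides of capacity 35 min exists — the minimum is 9.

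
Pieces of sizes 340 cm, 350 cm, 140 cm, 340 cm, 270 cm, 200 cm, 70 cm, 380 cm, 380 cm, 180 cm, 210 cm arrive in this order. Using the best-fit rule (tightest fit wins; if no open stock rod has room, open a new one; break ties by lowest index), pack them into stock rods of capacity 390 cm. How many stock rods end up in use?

8

  340 → stock rod 1 (new)  [load 340/390]
  350 → stock rod 2 (new)  [load 350/390]
  140 → stock rod 3 (new)  [load 140/390]
  340 → stock rod 4 (new)  [load 340/390]
  270 → stock rod 5 (new)  [load 270/390]
  200 → stock rod 3  [load 340/390]
  70 → stock rod 5  [load 340/390]
  380 → stock rod 6 (new)  [load 380/390]
  380 → stock rod 7 (new)  [load 380/390]
  180 → stock rod 8 (new)  [load 180/390]
  210 → stock rod 8  [load 390/390]
8 stock rods opened.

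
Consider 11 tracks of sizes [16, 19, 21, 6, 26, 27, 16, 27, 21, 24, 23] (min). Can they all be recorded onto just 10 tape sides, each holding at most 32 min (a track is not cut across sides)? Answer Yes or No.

Yes

A valid assignment using 9 tape sides:
  side 1: 27 = 27
  side 2: 27 = 27
  side 3: 26 + 6 = 32
  side 4: 24 = 24
  side 5: 23 = 23
  side 6: 21 = 21
  side 7: 21 = 21
  side 8: 19 = 19
  side 9: 16 + 16 = 32
That uses only 9 ≤ 10, so 10 tape sides are enough.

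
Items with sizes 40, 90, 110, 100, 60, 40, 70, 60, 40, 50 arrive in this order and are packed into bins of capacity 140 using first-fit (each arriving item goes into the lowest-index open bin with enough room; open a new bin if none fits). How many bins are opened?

6

  40 → bin 1 (new)  [load 40/140]
  90 → bin 1  [load 130/140]
  110 → bin 2 (new)  [load 110/140]
  100 → bin 3 (new)  [load 100/140]
  60 → bin 4 (new)  [load 60/140]
  40 → bin 3  [load 140/140]
  70 → bin 4  [load 130/140]
  60 → bin 5 (new)  [load 60/140]
  40 → bin 5  [load 100/140]
  50 → bin 6 (new)  [load 50/140]
6 bins opened.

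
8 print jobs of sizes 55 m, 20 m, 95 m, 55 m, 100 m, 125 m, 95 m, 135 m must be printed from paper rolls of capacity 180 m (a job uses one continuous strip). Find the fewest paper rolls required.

Total = 135 + 125 + 100 + 95 + 95 + 55 + 55 + 20 = 680 m.
Lower bound: ⌈680/180⌉ = 4 paper rolls.
Also, 5 print jobs each exceed 90 m, and no two of those can share a roll, so at least 5 paper rolls are needed.
A packing using 5 paper rolls:
  roll 1: 135 + 20 = 155
  roll 2: 125 + 55 = 180
  roll 3: 100 + 55 = 155
  roll 4: 95 = 95
  roll 5: 95 = 95
This matches the lower bound, so 5 is optimal.

5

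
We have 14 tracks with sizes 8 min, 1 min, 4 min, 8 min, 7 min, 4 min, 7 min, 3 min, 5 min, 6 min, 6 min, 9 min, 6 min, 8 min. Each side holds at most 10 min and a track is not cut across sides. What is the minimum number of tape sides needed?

Total = 9 + 8 + 8 + 8 + 7 + 7 + 6 + 6 + 6 + 5 + 4 + 4 + 3 + 1 = 82 min.
Lower bound: ⌈82/10⌉ = 9 tape sides.
A packing using 10 tape sides:
  side 1: 9 + 1 = 10
  side 2: 8 = 8
  side 3: 8 = 8
  side 4: 8 = 8
  side 5: 7 + 3 = 10
  side 6: 7 = 7
  side 7: 6 + 4 = 10
  side 8: 6 + 4 = 10
  side 9: 6 = 6
  side 10: 5 = 5
No arrangement into 9 tape sides stays within capacity, so 10 is optimal.

10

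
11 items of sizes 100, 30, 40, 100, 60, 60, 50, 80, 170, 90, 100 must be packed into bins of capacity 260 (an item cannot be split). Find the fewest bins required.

4

Total = 170 + 100 + 100 + 100 + 90 + 80 + 60 + 60 + 50 + 40 + 30 = 880.
Lower bound: ⌈880/260⌉ = 4 bins.
A packing using 4 bins:
  bin 1: 170 + 90 = 260
  bin 2: 100 + 100 + 60 = 260
  bin 3: 100 + 80 + 60 = 240
  bin 4: 50 + 40 + 30 = 120
This matches the lower bound, so 4 is optimal.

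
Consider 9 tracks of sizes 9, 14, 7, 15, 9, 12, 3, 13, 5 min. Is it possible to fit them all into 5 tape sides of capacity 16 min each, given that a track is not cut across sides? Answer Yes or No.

Total = 87 min; ⌈87/16⌉ = 6.
At least 6 tape sides are required, but only 5 are allowed.

No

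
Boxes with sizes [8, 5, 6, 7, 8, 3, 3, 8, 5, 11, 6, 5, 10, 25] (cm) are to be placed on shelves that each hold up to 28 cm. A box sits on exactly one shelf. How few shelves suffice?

Total = 25 + 11 + 10 + 8 + 8 + 8 + 7 + 6 + 6 + 5 + 5 + 5 + 3 + 3 = 110 cm.
Lower bound: ⌈110/28⌉ = 4 shelves.
A packing using 4 shelves:
  shelf 1: 25 + 3 = 28
  shelf 2: 11 + 10 + 7 = 28
  shelf 3: 8 + 8 + 8 + 3 = 27
  shelf 4: 6 + 6 + 5 + 5 + 5 = 27
This matches the lower bound, so 4 is optimal.

4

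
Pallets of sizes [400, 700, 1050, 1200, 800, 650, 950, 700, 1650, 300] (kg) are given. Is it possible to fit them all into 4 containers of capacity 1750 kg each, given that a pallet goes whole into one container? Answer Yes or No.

Total = 8400 kg; ⌈8400/1750⌉ = 5.
At least 5 containers are required, but only 4 are allowed.

No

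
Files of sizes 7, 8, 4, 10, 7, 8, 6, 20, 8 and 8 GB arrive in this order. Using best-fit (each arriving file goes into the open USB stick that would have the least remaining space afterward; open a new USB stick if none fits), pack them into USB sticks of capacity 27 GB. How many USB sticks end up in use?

  7 → USB stick 1 (new)  [load 7/27]
  8 → USB stick 1  [load 15/27]
  4 → USB stick 1  [load 19/27]
  10 → USB stick 2 (new)  [load 10/27]
  7 → USB stick 1  [load 26/27]
  8 → USB stick 2  [load 18/27]
  6 → USB stick 2  [load 24/27]
  20 → USB stick 3 (new)  [load 20/27]
  8 → USB stick 4 (new)  [load 8/27]
  8 → USB stick 4  [load 16/27]
4 USB sticks opened.

4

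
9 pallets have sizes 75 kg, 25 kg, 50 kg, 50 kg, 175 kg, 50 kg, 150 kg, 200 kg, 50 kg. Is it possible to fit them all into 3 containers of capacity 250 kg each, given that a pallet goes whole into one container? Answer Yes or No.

No

Total = 825 kg; ⌈825/250⌉ = 4.
At least 4 containers are required, but only 3 are allowed.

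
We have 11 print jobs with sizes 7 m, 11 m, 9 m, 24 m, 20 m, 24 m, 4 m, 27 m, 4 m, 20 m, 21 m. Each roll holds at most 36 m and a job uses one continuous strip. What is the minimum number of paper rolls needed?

Total = 27 + 24 + 24 + 21 + 20 + 20 + 11 + 9 + 7 + 4 + 4 = 171 m.
Lower bound: ⌈171/36⌉ = 5 paper rolls.
Also, 6 print jobs each exceed 18 m, and no two of those can share a roll, so at least 6 paper rolls are needed.
A packing using 6 paper rolls:
  roll 1: 27 + 9 = 36
  roll 2: 24 + 11 = 35
  roll 3: 24 + 7 + 4 = 35
  roll 4: 21 + 4 = 25
  roll 5: 20 = 20
  roll 6: 20 = 20
This matches the lower bound, so 6 is optimal.

6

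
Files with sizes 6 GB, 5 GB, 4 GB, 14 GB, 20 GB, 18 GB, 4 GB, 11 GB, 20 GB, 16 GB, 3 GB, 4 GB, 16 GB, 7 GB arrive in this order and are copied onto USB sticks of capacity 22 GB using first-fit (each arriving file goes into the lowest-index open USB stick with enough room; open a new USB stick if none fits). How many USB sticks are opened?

  6 → USB stick 1 (new)  [load 6/22]
  5 → USB stick 1  [load 11/22]
  4 → USB stick 1  [load 15/22]
  14 → USB stick 2 (new)  [load 14/22]
  20 → USB stick 3 (new)  [load 20/22]
  18 → USB stick 4 (new)  [load 18/22]
  4 → USB stick 1  [load 19/22]
  11 → USB stick 5 (new)  [load 11/22]
  20 → USB stick 6 (new)  [load 20/22]
  16 → USB stick 7 (new)  [load 16/22]
  3 → USB stick 1  [load 22/22]
  4 → USB stick 2  [load 18/22]
  16 → USB stick 8 (new)  [load 16/22]
  7 → USB stick 5  [load 18/22]
8 USB sticks opened.

8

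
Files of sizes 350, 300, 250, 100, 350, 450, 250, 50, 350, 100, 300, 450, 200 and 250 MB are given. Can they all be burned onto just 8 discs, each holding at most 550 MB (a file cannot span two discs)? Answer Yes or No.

A valid assignment using 8 discs:
  disc 1: 450 + 100 = 550
  disc 2: 450 + 100 = 550
  disc 3: 350 + 200 = 550
  disc 4: 350 + 50 = 400
  disc 5: 350 = 350
  disc 6: 300 + 250 = 550
  disc 7: 300 + 250 = 550
  disc 8: 250 = 250
Every load is within 550 MB, so 8 discs suffice.

Yes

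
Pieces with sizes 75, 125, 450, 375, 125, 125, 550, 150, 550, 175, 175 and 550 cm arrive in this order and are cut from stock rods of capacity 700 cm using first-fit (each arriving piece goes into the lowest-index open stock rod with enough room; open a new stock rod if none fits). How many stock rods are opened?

6

  75 → stock rod 1 (new)  [load 75/700]
  125 → stock rod 1  [load 200/700]
  450 → stock rod 1  [load 650/700]
  375 → stock rod 2 (new)  [load 375/700]
  125 → stock rod 2  [load 500/700]
  125 → stock rod 2  [load 625/700]
  550 → stock rod 3 (new)  [load 550/700]
  150 → stock rod 3  [load 700/700]
  550 → stock rod 4 (new)  [load 550/700]
  175 → stock rod 5 (new)  [load 175/700]
  175 → stock rod 5  [load 350/700]
  550 → stock rod 6 (new)  [load 550/700]
6 stock rods opened.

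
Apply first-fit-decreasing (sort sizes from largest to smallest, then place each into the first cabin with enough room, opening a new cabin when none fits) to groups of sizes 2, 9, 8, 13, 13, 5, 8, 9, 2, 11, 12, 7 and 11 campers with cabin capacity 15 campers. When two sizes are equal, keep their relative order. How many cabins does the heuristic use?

Sorted descending: 13, 13, 12, 11, 11, 9, 9, 8, 8, 7, 5, 2, 2.
  13 → cabin 1 (new)  [load 13/15]
  13 → cabin 2 (new)  [load 13/15]
  12 → cabin 3 (new)  [load 12/15]
  11 → cabin 4 (new)  [load 11/15]
  11 → cabin 5 (new)  [load 11/15]
  9 → cabin 6 (new)  [load 9/15]
  9 → cabin 7 (new)  [load 9/15]
  8 → cabin 8 (new)  [load 8/15]
  8 → cabin 9 (new)  [load 8/15]
  7 → cabin 8  [load 15/15]
  5 → cabin 6  [load 14/15]
  2 → cabin 1  [load 15/15]
  2 → cabin 2  [load 15/15]
9 cabins opened.

9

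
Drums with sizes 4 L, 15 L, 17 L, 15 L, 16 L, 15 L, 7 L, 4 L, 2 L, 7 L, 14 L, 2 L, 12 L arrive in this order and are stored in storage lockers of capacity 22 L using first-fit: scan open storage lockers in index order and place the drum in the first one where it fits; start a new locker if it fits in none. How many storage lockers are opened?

7

  4 → locker 1 (new)  [load 4/22]
  15 → locker 1  [load 19/22]
  17 → locker 2 (new)  [load 17/22]
  15 → locker 3 (new)  [load 15/22]
  16 → locker 4 (new)  [load 16/22]
  15 → locker 5 (new)  [load 15/22]
  7 → locker 3  [load 22/22]
  4 → locker 2  [load 21/22]
  2 → locker 1  [load 21/22]
  7 → locker 5  [load 22/22]
  14 → locker 6 (new)  [load 14/22]
  2 → locker 4  [load 18/22]
  12 → locker 7 (new)  [load 12/22]
7 storage lockers opened.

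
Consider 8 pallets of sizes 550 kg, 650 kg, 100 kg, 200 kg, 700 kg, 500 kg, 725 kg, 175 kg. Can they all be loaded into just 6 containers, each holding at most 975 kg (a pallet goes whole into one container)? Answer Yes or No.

Yes

A valid assignment using 5 containers:
  container 1: 725 + 200 = 925
  container 2: 700 + 175 + 100 = 975
  container 3: 650 = 650
  container 4: 550 = 550
  container 5: 500 = 500
That uses only 5 ≤ 6, so 6 containers are enough.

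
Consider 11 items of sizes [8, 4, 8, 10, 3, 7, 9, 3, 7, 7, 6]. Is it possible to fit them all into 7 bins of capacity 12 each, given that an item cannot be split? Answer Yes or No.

Total = 72; ⌈72/12⌉ = 6.
7 items each exceed half the capacity and cannot share a bin, forcing at least 7 bins.
The bound of 7 does not rule out 7, but exhaustive search shows no assignment into 7 bins of capacity 12 exists — the minimum is 8.

No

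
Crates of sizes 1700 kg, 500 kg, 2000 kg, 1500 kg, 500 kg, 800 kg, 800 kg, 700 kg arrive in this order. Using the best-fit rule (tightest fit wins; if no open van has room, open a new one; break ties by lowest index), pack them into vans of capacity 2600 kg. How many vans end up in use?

  1700 → van 1 (new)  [load 1700/2600]
  500 → van 1  [load 2200/2600]
  2000 → van 2 (new)  [load 2000/2600]
  1500 → van 3 (new)  [load 1500/2600]
  500 → van 2  [load 2500/2600]
  800 → van 3  [load 2300/2600]
  800 → van 4 (new)  [load 800/2600]
  700 → van 4  [load 1500/2600]
4 vans opened.

4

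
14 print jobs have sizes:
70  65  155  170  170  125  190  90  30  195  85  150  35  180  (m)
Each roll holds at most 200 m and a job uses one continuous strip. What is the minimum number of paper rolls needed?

10

Total = 195 + 190 + 180 + 170 + 170 + 155 + 150 + 125 + 90 + 85 + 70 + 65 + 35 + 30 = 1710 m.
Lower bound: ⌈1710/200⌉ = 9 paper rolls.
A packing using 10 paper rolls:
  roll 1: 195 = 195
  roll 2: 190 = 190
  roll 3: 180 = 180
  roll 4: 170 + 30 = 200
  roll 5: 170 = 170
  roll 6: 155 + 35 = 190
  roll 7: 150 = 150
  roll 8: 125 + 70 = 195
  roll 9: 90 + 85 = 175
  roll 10: 65 = 65
No arrangement into 9 paper rolls stays within capacity, so 10 is optimal.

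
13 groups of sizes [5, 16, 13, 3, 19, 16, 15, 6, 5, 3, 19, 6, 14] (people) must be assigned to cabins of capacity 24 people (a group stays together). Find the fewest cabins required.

Total = 19 + 19 + 16 + 16 + 15 + 14 + 13 + 6 + 6 + 5 + 5 + 3 + 3 = 140 people.
Lower bound: ⌈140/24⌉ = 6 cabins.
Also, 7 groups each exceed 12 people, and no two of those can share a cabin, so at least 7 cabins are needed.
A packing using 7 cabins:
  cabin 1: 19 + 5 = 24
  cabin 2: 19 + 5 = 24
  cabin 3: 16 + 6 = 22
  cabin 4: 16 + 6 = 22
  cabin 5: 15 + 3 + 3 = 21
  cabin 6: 14 = 14
  cabin 7: 13 = 13
This matches the lower bound, so 7 is optimal.

7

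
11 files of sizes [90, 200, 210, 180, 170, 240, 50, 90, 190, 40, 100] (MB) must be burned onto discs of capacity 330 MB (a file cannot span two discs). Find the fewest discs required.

6

Total = 240 + 210 + 200 + 190 + 180 + 170 + 100 + 90 + 90 + 50 + 40 = 1560 MB.
Lower bound: ⌈1560/330⌉ = 5 discs.
Also, 6 files each exceed 165 MB, and no two of those can share a disc, so at least 6 discs are needed.
A packing using 6 discs:
  disc 1: 240 + 90 = 330
  disc 2: 210 + 100 = 310
  disc 3: 200 + 90 + 40 = 330
  disc 4: 190 + 50 = 240
  disc 5: 180 = 180
  disc 6: 170 = 170
This matches the lower bound, so 6 is optimal.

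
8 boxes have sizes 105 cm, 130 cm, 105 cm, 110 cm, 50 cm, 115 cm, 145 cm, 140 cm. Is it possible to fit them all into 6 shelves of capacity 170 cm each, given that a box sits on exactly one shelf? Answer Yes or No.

No

Total = 900 cm; ⌈900/170⌉ = 6.
7 boxes each exceed half the capacity and cannot share a shelf, forcing at least 7 shelves.
At least 7 shelves are required, but only 6 are allowed.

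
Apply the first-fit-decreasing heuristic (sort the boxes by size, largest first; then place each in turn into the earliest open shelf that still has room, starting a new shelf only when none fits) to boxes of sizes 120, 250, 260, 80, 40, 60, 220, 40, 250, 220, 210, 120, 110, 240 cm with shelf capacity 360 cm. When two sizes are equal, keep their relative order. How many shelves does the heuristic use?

Sorted descending: 260, 250, 250, 240, 220, 220, 210, 120, 120, 110, 80, 60, 40, 40.
  260 → shelf 1 (new)  [load 260/360]
  250 → shelf 2 (new)  [load 250/360]
  250 → shelf 3 (new)  [load 250/360]
  240 → shelf 4 (new)  [load 240/360]
  220 → shelf 5 (new)  [load 220/360]
  220 → shelf 6 (new)  [load 220/360]
  210 → shelf 7 (new)  [load 210/360]
  120 → shelf 4  [load 360/360]
  120 → shelf 5  [load 340/360]
  110 → shelf 2  [load 360/360]
  80 → shelf 1  [load 340/360]
  60 → shelf 3  [load 310/360]
  40 → shelf 3  [load 350/360]
  40 → shelf 6  [load 260/360]
7 shelves opened.

7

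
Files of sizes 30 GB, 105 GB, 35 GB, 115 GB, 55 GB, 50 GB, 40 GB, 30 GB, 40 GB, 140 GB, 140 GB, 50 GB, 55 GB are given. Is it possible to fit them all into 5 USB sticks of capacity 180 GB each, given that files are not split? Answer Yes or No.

Total = 885 GB; ⌈885/180⌉ = 5.
The bound of 5 does not rule out 5, but exhaustive search shows no assignment into 5 USB sticks of capacity 180 GB exists — the minimum is 6.

No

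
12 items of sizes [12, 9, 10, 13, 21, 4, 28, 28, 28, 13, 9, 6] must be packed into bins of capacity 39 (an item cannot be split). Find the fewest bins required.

5

Total = 28 + 28 + 28 + 21 + 13 + 13 + 12 + 10 + 9 + 9 + 6 + 4 = 181.
Lower bound: ⌈181/39⌉ = 5 bins.
A packing using 5 bins:
  bin 1: 28 + 10 = 38
  bin 2: 28 + 9 = 37
  bin 3: 28 + 9 = 37
  bin 4: 21 + 13 + 4 = 38
  bin 5: 13 + 12 + 6 = 31
This matches the lower bound, so 5 is optimal.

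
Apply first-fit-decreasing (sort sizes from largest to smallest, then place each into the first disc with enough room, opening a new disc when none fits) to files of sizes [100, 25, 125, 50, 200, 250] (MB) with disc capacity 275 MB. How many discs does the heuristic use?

Sorted descending: 250, 200, 125, 100, 50, 25.
  250 → disc 1 (new)  [load 250/275]
  200 → disc 2 (new)  [load 200/275]
  125 → disc 3 (new)  [load 125/275]
  100 → disc 3  [load 225/275]
  50 → disc 2  [load 250/275]
  25 → disc 1  [load 275/275]
3 discs opened.

3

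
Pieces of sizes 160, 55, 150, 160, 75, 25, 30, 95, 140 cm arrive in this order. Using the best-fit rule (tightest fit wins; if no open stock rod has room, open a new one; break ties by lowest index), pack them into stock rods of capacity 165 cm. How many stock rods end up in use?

  160 → stock rod 1 (new)  [load 160/165]
  55 → stock rod 2 (new)  [load 55/165]
  150 → stock rod 3 (new)  [load 150/165]
  160 → stock rod 4 (new)  [load 160/165]
  75 → stock rod 2  [load 130/165]
  25 → stock rod 2  [load 155/165]
  30 → stock rod 5 (new)  [load 30/165]
  95 → stock rod 5  [load 125/165]
  140 → stock rod 6 (new)  [load 140/165]
6 stock rods opened.

6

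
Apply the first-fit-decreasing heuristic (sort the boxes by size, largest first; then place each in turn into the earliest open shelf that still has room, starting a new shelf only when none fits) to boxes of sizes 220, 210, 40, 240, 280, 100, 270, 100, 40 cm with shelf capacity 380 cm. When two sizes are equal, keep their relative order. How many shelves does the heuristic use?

5

Sorted descending: 280, 270, 240, 220, 210, 100, 100, 40, 40.
  280 → shelf 1 (new)  [load 280/380]
  270 → shelf 2 (new)  [load 270/380]
  240 → shelf 3 (new)  [load 240/380]
  220 → shelf 4 (new)  [load 220/380]
  210 → shelf 5 (new)  [load 210/380]
  100 → shelf 1  [load 380/380]
  100 → shelf 2  [load 370/380]
  40 → shelf 3  [load 280/380]
  40 → shelf 3  [load 320/380]
5 shelves opened.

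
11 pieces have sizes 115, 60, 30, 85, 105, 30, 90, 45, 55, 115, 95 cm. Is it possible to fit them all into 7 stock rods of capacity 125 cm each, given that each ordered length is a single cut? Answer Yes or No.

Total = 825 cm; ⌈825/125⌉ = 7.
The bound of 7 does not rule out 7, but exhaustive search shows no assignment into 7 stock rods of capacity 125 cm exists — the minimum is 8.

No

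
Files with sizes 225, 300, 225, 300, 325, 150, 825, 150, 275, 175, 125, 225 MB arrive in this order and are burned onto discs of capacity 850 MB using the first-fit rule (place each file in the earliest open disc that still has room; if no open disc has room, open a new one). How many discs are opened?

5

  225 → disc 1 (new)  [load 225/850]
  300 → disc 1  [load 525/850]
  225 → disc 1  [load 750/850]
  300 → disc 2 (new)  [load 300/850]
  325 → disc 2  [load 625/850]
  150 → disc 2  [load 775/850]
  825 → disc 3 (new)  [load 825/850]
  150 → disc 4 (new)  [load 150/850]
  275 → disc 4  [load 425/850]
  175 → disc 4  [load 600/850]
  125 → disc 4  [load 725/850]
  225 → disc 5 (new)  [load 225/850]
5 discs opened.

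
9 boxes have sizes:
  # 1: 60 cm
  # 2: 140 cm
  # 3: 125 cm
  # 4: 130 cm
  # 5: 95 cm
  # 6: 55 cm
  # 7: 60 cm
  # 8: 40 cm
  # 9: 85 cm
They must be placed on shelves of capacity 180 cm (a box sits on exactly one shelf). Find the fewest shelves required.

5

Total = 140 + 130 + 125 + 95 + 85 + 60 + 60 + 55 + 40 = 790 cm.
Lower bound: ⌈790/180⌉ = 5 shelves.
A packing using 5 shelves:
  shelf 1: 140 + 40 = 180
  shelf 2: 130 = 130
  shelf 3: 125 + 55 = 180
  shelf 4: 95 + 85 = 180
  shelf 5: 60 + 60 = 120
This matches the lower bound, so 5 is optimal.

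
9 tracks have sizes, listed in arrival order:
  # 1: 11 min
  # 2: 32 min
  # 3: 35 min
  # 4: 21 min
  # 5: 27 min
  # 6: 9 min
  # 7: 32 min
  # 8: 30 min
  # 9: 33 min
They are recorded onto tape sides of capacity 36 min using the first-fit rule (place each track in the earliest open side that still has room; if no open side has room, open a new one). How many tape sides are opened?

7

  11 → side 1 (new)  [load 11/36]
  32 → side 2 (new)  [load 32/36]
  35 → side 3 (new)  [load 35/36]
  21 → side 1  [load 32/36]
  27 → side 4 (new)  [load 27/36]
  9 → side 4  [load 36/36]
  32 → side 5 (new)  [load 32/36]
  30 → side 6 (new)  [load 30/36]
  33 → side 7 (new)  [load 33/36]
7 tape sides opened.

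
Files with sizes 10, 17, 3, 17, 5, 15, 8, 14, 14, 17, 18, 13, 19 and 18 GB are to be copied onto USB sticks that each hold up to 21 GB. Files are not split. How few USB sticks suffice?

11

Total = 19 + 18 + 18 + 17 + 17 + 17 + 15 + 14 + 14 + 13 + 10 + 8 + 5 + 3 = 188 GB.
Lower bound: ⌈188/21⌉ = 9 USB sticks.
Also, 10 files each exceed 21/2 GB, and no two of those can share a USB stick, so at least 10 USB sticks are needed.
A packing using 11 USB sticks:
  USB stick 1: 19 = 19
  USB stick 2: 18 + 3 = 21
  USB stick 3: 18 = 18
  USB stick 4: 17 = 17
  USB stick 5: 17 = 17
  USB stick 6: 17 = 17
  USB stick 7: 15 + 5 = 20
  USB stick 8: 14 = 14
  USB stick 9: 14 = 14
  USB stick 10: 13 + 8 = 21
  USB stick 11: 10 = 10
No arrangement into 10 USB sticks stays within capacity, so 11 is optimal.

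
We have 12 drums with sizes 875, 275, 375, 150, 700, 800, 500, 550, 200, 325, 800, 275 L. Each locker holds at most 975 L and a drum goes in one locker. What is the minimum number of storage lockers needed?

7

Total = 875 + 800 + 800 + 700 + 550 + 500 + 375 + 325 + 275 + 275 + 200 + 150 = 5825 L.
Lower bound: ⌈5825/975⌉ = 6 storage lockers.
A packing using 7 storage lockers:
  locker 1: 875 = 875
  locker 2: 800 + 150 = 950
  locker 3: 800 = 800
  locker 4: 700 + 275 = 975
  locker 5: 550 + 375 = 925
  locker 6: 500 + 325 = 825
  locker 7: 275 + 200 = 475
No arrangement into 6 storage lockers stays within capacity, so 7 is optimal.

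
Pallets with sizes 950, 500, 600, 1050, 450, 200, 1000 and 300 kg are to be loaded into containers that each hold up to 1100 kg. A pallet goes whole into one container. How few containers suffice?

Total = 1050 + 1000 + 950 + 600 + 500 + 450 + 300 + 200 = 5050 kg.
Lower bound: ⌈5050/1100⌉ = 5 containers.
A packing using 5 containers:
  container 1: 1050 = 1050
  container 2: 1000 = 1000
  container 3: 950 = 950
  container 4: 600 + 500 = 1100
  container 5: 450 + 300 + 200 = 950
This matches the lower bound, so 5 is optimal.

5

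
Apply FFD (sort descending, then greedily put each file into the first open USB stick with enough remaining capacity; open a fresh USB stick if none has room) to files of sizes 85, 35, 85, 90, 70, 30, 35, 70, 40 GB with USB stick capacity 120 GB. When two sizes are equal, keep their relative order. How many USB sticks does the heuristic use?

Sorted descending: 90, 85, 85, 70, 70, 40, 35, 35, 30.
  90 → USB stick 1 (new)  [load 90/120]
  85 → USB stick 2 (new)  [load 85/120]
  85 → USB stick 3 (new)  [load 85/120]
  70 → USB stick 4 (new)  [load 70/120]
  70 → USB stick 5 (new)  [load 70/120]
  40 → USB stick 4  [load 110/120]
  35 → USB stick 2  [load 120/120]
  35 → USB stick 3  [load 120/120]
  30 → USB stick 1  [load 120/120]
5 USB sticks opened.

5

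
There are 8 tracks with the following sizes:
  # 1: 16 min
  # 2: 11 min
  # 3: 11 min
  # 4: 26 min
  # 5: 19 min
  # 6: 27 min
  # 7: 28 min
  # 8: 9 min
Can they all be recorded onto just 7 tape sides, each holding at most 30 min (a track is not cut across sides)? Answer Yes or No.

Yes

A valid assignment using 6 tape sides:
  side 1: 28 = 28
  side 2: 27 = 27
  side 3: 26 = 26
  side 4: 19 + 11 = 30
  side 5: 16 + 11 = 27
  side 6: 9 = 9
That uses only 6 ≤ 7, so 7 tape sides are enough.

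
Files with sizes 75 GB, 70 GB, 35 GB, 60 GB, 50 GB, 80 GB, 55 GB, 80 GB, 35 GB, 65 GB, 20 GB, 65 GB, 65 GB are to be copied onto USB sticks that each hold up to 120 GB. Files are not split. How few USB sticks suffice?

Total = 80 + 80 + 75 + 70 + 65 + 65 + 65 + 60 + 55 + 50 + 35 + 35 + 20 = 755 GB.
Lower bound: ⌈755/120⌉ = 7 USB sticks.
A packing using 8 USB sticks:
  USB stick 1: 80 + 35 = 115
  USB stick 2: 80 + 35 = 115
  USB stick 3: 75 + 20 = 95
  USB stick 4: 70 + 50 = 120
  USB stick 5: 65 + 55 = 120
  USB stick 6: 65 = 65
  USB stick 7: 65 = 65
  USB stick 8: 60 = 60
No arrangement into 7 USB sticks stays within capacity, so 8 is optimal.

8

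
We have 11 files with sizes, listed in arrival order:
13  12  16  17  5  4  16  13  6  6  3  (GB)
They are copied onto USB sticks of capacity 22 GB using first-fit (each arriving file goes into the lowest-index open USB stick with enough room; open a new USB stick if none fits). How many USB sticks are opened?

6

  13 → USB stick 1 (new)  [load 13/22]
  12 → USB stick 2 (new)  [load 12/22]
  16 → USB stick 3 (new)  [load 16/22]
  17 → USB stick 4 (new)  [load 17/22]
  5 → USB stick 1  [load 18/22]
  4 → USB stick 1  [load 22/22]
  16 → USB stick 5 (new)  [load 16/22]
  13 → USB stick 6 (new)  [load 13/22]
  6 → USB stick 2  [load 18/22]
  6 → USB stick 3  [load 22/22]
  3 → USB stick 2  [load 21/22]
6 USB sticks opened.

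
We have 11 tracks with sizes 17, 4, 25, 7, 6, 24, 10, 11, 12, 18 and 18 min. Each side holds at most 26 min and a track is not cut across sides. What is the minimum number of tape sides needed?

7

Total = 25 + 24 + 18 + 18 + 17 + 12 + 11 + 10 + 7 + 6 + 4 = 152 min.
Lower bound: ⌈152/26⌉ = 6 tape sides.
A packing using 7 tape sides:
  side 1: 25 = 25
  side 2: 24 = 24
  side 3: 18 + 7 = 25
  side 4: 18 + 6 = 24
  side 5: 17 + 4 = 21
  side 6: 12 + 11 = 23
  side 7: 10 = 10
No arrangement into 6 tape sides stays within capacity, so 7 is optimal.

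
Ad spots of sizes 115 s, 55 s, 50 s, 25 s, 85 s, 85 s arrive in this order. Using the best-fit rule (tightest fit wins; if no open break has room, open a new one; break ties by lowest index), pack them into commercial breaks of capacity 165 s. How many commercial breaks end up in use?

  115 → break 1 (new)  [load 115/165]
  55 → break 2 (new)  [load 55/165]
  50 → break 1  [load 165/165]
  25 → break 2  [load 80/165]
  85 → break 2  [load 165/165]
  85 → break 3 (new)  [load 85/165]
3 commercial breaks opened.

3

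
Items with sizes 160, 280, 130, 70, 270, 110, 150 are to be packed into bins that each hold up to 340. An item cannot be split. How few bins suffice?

Total = 280 + 270 + 160 + 150 + 130 + 110 + 70 = 1170.
Lower bound: ⌈1170/340⌉ = 4 bins.
A packing using 4 bins:
  bin 1: 280 = 280
  bin 2: 270 + 70 = 340
  bin 3: 160 + 150 = 310
  bin 4: 130 + 110 = 240
This matches the lower bound, so 4 is optimal.

4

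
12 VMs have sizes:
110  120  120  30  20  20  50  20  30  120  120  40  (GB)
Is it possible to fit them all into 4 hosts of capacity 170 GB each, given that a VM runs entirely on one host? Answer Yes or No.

No

Total = 800 GB; ⌈800/170⌉ = 5.
At least 5 hosts are required, but only 4 are allowed.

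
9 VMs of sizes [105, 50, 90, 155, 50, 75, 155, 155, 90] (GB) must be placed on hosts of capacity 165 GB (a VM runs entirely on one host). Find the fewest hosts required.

Total = 155 + 155 + 155 + 105 + 90 + 90 + 75 + 50 + 50 = 925 GB.
Lower bound: ⌈925/165⌉ = 6 hosts.
A packing using 6 hosts:
  host 1: 155 = 155
  host 2: 155 = 155
  host 3: 155 = 155
  host 4: 105 + 50 = 155
  host 5: 90 + 75 = 165
  host 6: 90 + 50 = 140
This matches the lower bound, so 6 is optimal.

6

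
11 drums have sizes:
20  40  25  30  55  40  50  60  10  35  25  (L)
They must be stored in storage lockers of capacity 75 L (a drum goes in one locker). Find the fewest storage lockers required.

Total = 60 + 55 + 50 + 40 + 40 + 35 + 30 + 25 + 25 + 20 + 10 = 390 L.
Lower bound: ⌈390/75⌉ = 6 storage lockers.
A packing using 6 storage lockers:
  locker 1: 60 + 10 = 70
  locker 2: 55 + 20 = 75
  locker 3: 50 + 25 = 75
  locker 4: 40 + 35 = 75
  locker 5: 40 + 30 = 70
  locker 6: 25 = 25
This matches the lower bound, so 6 is optimal.

6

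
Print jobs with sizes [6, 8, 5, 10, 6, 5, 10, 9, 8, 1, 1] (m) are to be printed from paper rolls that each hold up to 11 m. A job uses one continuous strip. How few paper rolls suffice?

7

Total = 10 + 10 + 9 + 8 + 8 + 6 + 6 + 5 + 5 + 1 + 1 = 69 m.
Lower bound: ⌈69/11⌉ = 7 paper rolls.
A packing using 7 paper rolls:
  roll 1: 10 + 1 = 11
  roll 2: 10 + 1 = 11
  roll 3: 9 = 9
  roll 4: 8 = 8
  roll 5: 8 = 8
  roll 6: 6 + 5 = 11
  roll 7: 6 + 5 = 11
This matches the lower bound, so 7 is optimal.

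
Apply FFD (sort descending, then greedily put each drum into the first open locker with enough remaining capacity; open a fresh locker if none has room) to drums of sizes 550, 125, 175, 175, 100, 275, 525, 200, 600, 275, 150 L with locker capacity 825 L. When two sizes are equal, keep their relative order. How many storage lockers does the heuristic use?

Sorted descending: 600, 550, 525, 275, 275, 200, 175, 175, 150, 125, 100.
  600 → locker 1 (new)  [load 600/825]
  550 → locker 2 (new)  [load 550/825]
  525 → locker 3 (new)  [load 525/825]
  275 → locker 2  [load 825/825]
  275 → locker 3  [load 800/825]
  200 → locker 1  [load 800/825]
  175 → locker 4 (new)  [load 175/825]
  175 → locker 4  [load 350/825]
  150 → locker 4  [load 500/825]
  125 → locker 4  [load 625/825]
  100 → locker 4  [load 725/825]
4 storage lockers opened.

4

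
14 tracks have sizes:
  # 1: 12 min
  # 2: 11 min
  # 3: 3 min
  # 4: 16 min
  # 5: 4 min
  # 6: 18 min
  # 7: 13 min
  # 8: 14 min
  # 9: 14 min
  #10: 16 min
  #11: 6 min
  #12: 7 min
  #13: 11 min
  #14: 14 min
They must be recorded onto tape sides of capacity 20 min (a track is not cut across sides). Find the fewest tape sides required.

10

Total = 18 + 16 + 16 + 14 + 14 + 14 + 13 + 12 + 11 + 11 + 7 + 6 + 4 + 3 = 159 min.
Lower bound: ⌈159/20⌉ = 8 tape sides.
Also, 10 tracks each exceed 10 min, and no two of those can share a side, so at least 10 tape sides are needed.
A packing using 10 tape sides:
  side 1: 18 = 18
  side 2: 16 + 4 = 20
  side 3: 16 + 3 = 19
  side 4: 14 + 6 = 20
  side 5: 14 = 14
  side 6: 14 = 14
  side 7: 13 + 7 = 20
  side 8: 12 = 12
  side 9: 11 = 11
  side 10: 11 = 11
This matches the lower bound, so 10 is optimal.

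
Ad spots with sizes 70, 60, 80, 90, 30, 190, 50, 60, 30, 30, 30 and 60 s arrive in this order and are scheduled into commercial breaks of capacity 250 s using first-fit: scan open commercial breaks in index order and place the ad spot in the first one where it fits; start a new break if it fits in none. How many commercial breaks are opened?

  70 → break 1 (new)  [load 70/250]
  60 → break 1  [load 130/250]
  80 → break 1  [load 210/250]
  90 → break 2 (new)  [load 90/250]
  30 → break 1  [load 240/250]
  190 → break 3 (new)  [load 190/250]
  50 → break 2  [load 140/250]
  60 → break 2  [load 200/250]
  30 → break 2  [load 230/250]
  30 → break 3  [load 220/250]
  30 → break 3  [load 250/250]
  60 → break 4 (new)  [load 60/250]
4 commercial breaks opened.

4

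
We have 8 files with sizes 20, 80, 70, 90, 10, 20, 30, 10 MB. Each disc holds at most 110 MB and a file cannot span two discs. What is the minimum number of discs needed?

3

Total = 90 + 80 + 70 + 30 + 20 + 20 + 10 + 10 = 330 MB.
Lower bound: ⌈330/110⌉ = 3 discs.
A packing using 3 discs:
  disc 1: 90 + 20 = 110
  disc 2: 80 + 30 = 110
  disc 3: 70 + 20 + 10 + 10 = 110
This matches the lower bound, so 3 is optimal.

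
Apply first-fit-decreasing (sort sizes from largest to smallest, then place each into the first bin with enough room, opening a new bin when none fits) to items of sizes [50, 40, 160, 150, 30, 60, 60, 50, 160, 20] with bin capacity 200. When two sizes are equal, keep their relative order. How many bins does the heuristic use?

4

Sorted descending: 160, 160, 150, 60, 60, 50, 50, 40, 30, 20.
  160 → bin 1 (new)  [load 160/200]
  160 → bin 2 (new)  [load 160/200]
  150 → bin 3 (new)  [load 150/200]
  60 → bin 4 (new)  [load 60/200]
  60 → bin 4  [load 120/200]
  50 → bin 3  [load 200/200]
  50 → bin 4  [load 170/200]
  40 → bin 1  [load 200/200]
  30 → bin 2  [load 190/200]
  20 → bin 4  [load 190/200]
4 bins opened.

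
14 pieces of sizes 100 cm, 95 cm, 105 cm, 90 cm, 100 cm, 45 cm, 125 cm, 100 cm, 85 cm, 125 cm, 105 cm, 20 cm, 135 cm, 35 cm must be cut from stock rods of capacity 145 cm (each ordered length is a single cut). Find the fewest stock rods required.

11

Total = 135 + 125 + 125 + 105 + 105 + 100 + 100 + 100 + 95 + 90 + 85 + 45 + 35 + 20 = 1265 cm.
Lower bound: ⌈1265/145⌉ = 9 stock rods.
Also, 11 pieces each exceed 145/2 cm, and no two of those can share a stock rod, so at least 11 stock rods are needed.
A packing using 11 stock rods:
  stock rod 1: 135 = 135
  stock rod 2: 125 + 20 = 145
  stock rod 3: 125 = 125
  stock rod 4: 105 + 35 = 140
  stock rod 5: 105 = 105
  stock rod 6: 100 + 45 = 145
  stock rod 7: 100 = 100
  stock rod 8: 100 = 100
  stock rod 9: 95 = 95
  stock rod 10: 90 = 90
  stock rod 11: 85 = 85
This matches the lower bound, so 11 is optimal.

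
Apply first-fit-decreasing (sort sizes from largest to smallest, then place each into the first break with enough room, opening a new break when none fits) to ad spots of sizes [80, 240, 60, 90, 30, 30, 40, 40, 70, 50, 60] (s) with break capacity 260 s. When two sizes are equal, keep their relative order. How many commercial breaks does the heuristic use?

4

Sorted descending: 240, 90, 80, 70, 60, 60, 50, 40, 40, 30, 30.
  240 → break 1 (new)  [load 240/260]
  90 → break 2 (new)  [load 90/260]
  80 → break 2  [load 170/260]
  70 → break 2  [load 240/260]
  60 → break 3 (new)  [load 60/260]
  60 → break 3  [load 120/260]
  50 → break 3  [load 170/260]
  40 → break 3  [load 210/260]
  40 → break 3  [load 250/260]
  30 → break 4 (new)  [load 30/260]
  30 → break 4  [load 60/260]
4 commercial breaks opened.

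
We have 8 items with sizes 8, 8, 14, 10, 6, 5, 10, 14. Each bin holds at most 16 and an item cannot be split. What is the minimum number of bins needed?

Total = 14 + 14 + 10 + 10 + 8 + 8 + 6 + 5 = 75.
Lower bound: ⌈75/16⌉ = 5 bins.
A packing using 5 bins:
  bin 1: 14 = 14
  bin 2: 14 = 14
  bin 3: 10 + 6 = 16
  bin 4: 10 + 5 = 15
  bin 5: 8 + 8 = 16
This matches the lower bound, so 5 is optimal.

5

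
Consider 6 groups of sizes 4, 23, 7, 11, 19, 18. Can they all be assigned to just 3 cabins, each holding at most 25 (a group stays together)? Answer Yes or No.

No

Total = 82; ⌈82/25⌉ = 4.
At least 4 cabins are required, but only 3 are allowed.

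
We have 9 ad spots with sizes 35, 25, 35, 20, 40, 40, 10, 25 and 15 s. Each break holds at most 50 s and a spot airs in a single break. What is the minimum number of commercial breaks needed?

6

Total = 40 + 40 + 35 + 35 + 25 + 25 + 20 + 15 + 10 = 245 s.
Lower bound: ⌈245/50⌉ = 5 commercial breaks.
A packing using 6 commercial breaks:
  break 1: 40 + 10 = 50
  break 2: 40 = 40
  break 3: 35 + 15 = 50
  break 4: 35 = 35
  break 5: 25 + 25 = 50
  break 6: 20 = 20
No arrangement into 5 commercial breaks stays within capacity, so 6 is optimal.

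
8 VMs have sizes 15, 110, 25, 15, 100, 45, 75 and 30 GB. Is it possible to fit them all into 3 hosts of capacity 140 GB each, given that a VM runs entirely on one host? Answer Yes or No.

A valid assignment using 3 hosts:
  host 1: 110 + 30 = 140
  host 2: 100 + 25 + 15 = 140
  host 3: 75 + 45 + 15 = 135
Every load is within 140 GB, so 3 hosts suffice.

Yes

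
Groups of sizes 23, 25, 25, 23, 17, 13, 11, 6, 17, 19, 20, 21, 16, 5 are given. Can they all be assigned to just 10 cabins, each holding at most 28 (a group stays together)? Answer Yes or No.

No

Total = 241; ⌈241/28⌉ = 9.
10 groups each exceed half the capacity and cannot share a cabin, forcing at least 10 cabins.
The bound of 10 does not rule out 10, but exhaustive search shows no assignment into 10 cabins of capacity 28 exists — the minimum is 11.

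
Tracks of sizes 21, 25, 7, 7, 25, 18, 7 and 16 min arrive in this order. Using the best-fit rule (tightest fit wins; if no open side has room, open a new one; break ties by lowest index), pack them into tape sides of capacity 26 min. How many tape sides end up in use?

  21 → side 1 (new)  [load 21/26]
  25 → side 2 (new)  [load 25/26]
  7 → side 3 (new)  [load 7/26]
  7 → side 3  [load 14/26]
  25 → side 4 (new)  [load 25/26]
  18 → side 5 (new)  [load 18/26]
  7 → side 5  [load 25/26]
  16 → side 6 (new)  [load 16/26]
6 tape sides opened.

6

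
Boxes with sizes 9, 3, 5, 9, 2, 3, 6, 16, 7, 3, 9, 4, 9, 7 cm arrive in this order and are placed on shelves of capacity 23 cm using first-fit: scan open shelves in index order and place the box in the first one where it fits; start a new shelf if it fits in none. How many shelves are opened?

5

  9 → shelf 1 (new)  [load 9/23]
  3 → shelf 1  [load 12/23]
  5 → shelf 1  [load 17/23]
  9 → shelf 2 (new)  [load 9/23]
  2 → shelf 1  [load 19/23]
  3 → shelf 1  [load 22/23]
  6 → shelf 2  [load 15/23]
  16 → shelf 3 (new)  [load 16/23]
  7 → shelf 2  [load 22/23]
  3 → shelf 3  [load 19/23]
  9 → shelf 4 (new)  [load 9/23]
  4 → shelf 3  [load 23/23]
  9 → shelf 4  [load 18/23]
  7 → shelf 5 (new)  [load 7/23]
5 shelves opened.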